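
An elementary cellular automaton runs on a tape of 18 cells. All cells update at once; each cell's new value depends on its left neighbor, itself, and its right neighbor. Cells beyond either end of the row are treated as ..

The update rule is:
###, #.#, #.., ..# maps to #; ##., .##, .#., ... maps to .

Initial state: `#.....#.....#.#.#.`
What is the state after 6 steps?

#.#.#.#.#.#.#.#.#.

.#...#.#...#.#.#.#
#.#.#.#.#.#.#.#.#.
.#.#.#.#.#.#.#.#.#
#.#.#.#.#.#.#.#.#.  (repeats step 2; period 2)
step 6: #.#.#.#.#.#.#.#.#.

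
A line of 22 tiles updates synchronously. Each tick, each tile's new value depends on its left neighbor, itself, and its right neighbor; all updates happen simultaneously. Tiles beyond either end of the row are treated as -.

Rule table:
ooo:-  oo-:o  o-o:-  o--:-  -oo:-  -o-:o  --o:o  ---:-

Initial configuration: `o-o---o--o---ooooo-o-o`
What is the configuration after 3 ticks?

o-o--oo-oo--o----o-o-o
o-o-o-o--o-oo---oo-o-o
o-o-o-o-oo--o--o-o-o-o

o-o-o-o-oo--o--o-o-o-o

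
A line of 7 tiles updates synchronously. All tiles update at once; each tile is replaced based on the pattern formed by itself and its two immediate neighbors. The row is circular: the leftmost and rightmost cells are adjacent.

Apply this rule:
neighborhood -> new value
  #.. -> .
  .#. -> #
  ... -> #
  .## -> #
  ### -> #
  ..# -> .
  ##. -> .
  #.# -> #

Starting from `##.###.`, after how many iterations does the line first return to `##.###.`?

iteration 1: #.###.#
iteration 2: .###.##
iteration 3: ###.##.
iteration 4: ##.##.#
iteration 5: #.##.##
iteration 6: .##.###
iteration 7: ##.###.

7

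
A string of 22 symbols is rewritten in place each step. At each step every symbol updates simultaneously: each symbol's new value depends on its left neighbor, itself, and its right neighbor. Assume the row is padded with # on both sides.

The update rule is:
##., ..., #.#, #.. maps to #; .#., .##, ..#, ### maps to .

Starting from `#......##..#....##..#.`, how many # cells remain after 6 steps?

11

######..##..###..##..#
.....##..##...##..##..
####..##..###..##..##.
...##..##...##..##..##
##..##..###..##..##...
.##..##...##..##..###.
count of #: 11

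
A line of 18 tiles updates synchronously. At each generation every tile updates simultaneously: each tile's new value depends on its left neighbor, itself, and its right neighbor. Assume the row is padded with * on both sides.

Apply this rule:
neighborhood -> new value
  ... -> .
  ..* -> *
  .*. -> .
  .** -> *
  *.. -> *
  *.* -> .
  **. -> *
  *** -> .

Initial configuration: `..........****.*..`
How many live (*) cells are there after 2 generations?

*........**..*..**
**......*****.***.
count of *: 10

10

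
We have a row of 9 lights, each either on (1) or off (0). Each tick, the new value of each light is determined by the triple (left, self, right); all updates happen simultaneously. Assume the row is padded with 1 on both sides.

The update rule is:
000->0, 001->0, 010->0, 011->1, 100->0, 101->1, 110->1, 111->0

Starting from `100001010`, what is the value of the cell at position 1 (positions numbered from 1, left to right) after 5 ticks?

1

100000101
100000011
100000010
100000001
100000001
position 1 holds 1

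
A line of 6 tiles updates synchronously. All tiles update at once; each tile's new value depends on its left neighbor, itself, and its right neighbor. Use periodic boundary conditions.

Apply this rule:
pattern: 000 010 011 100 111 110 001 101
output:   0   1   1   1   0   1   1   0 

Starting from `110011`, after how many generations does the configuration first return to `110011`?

011110
110011

2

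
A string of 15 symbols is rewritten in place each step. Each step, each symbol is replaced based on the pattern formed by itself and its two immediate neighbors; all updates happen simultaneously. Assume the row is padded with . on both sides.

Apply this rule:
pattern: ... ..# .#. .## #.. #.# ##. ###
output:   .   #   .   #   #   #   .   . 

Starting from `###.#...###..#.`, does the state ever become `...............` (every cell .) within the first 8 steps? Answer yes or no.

no

#..#.#.##..##.#
.##.#.##.###.#.
##.#.##.##..#.#
#.#.##.##.##.#.
.#.##.##.##.#.#
#.##.##.##.#.#.
.##.##.##.#.#.#
##.##.##.#.#.#.
step 8 is ##.##.##.#.#.#., still not uniform .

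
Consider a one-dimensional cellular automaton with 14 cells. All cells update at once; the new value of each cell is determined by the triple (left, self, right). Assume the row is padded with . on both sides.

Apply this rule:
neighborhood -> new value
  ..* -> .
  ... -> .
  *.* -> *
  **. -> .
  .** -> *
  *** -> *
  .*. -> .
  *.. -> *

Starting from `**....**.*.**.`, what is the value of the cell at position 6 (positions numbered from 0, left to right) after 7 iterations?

*

*.*...*.*.**.*
.*.*...*.**.*.
..*.*...**.*.*
...*.*..*.*.*.
....*.*..*.*.*
.....*.*..*.*.
......*.*..*.*
position 6 holds *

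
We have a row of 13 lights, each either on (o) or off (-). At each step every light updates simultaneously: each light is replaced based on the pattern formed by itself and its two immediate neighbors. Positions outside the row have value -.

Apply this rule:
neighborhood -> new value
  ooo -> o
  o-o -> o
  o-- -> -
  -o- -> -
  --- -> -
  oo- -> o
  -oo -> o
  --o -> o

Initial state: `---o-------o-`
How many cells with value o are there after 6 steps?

1

--o-------o--
-o-------o---
o-------o----
-------o-----
------o------
-----o-------
count of o: 1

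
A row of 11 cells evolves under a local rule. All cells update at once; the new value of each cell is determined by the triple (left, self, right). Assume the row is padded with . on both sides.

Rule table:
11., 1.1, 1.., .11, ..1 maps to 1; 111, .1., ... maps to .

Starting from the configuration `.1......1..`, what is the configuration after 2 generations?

generation 1: 1.1....1.1.
generation 2: .1.1..1.1.1

.1.1..1.1.1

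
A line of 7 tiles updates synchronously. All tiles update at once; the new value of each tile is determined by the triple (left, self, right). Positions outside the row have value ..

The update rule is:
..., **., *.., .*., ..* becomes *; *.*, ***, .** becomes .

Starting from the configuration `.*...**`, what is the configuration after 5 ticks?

*****.*

*****.*
....*.*
*****.*  (repeats tick 1; period 2)
tick 5: *****.*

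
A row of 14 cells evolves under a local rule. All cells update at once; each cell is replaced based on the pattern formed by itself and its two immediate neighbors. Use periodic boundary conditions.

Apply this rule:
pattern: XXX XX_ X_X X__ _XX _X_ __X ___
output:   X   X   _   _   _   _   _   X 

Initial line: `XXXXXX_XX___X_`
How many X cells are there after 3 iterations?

8

_XXXXX__X_X___
__XXXX______XX
___XXX_XXXX__X
count of X: 8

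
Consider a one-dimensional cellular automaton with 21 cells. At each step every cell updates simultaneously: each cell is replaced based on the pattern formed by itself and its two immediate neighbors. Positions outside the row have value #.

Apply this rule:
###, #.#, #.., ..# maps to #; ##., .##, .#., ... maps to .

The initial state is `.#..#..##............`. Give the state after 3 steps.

#.##.##..#..........#
.#..#..##.#........#.
#.##.##..#.#......#.#

#.##.##..#.#......#.#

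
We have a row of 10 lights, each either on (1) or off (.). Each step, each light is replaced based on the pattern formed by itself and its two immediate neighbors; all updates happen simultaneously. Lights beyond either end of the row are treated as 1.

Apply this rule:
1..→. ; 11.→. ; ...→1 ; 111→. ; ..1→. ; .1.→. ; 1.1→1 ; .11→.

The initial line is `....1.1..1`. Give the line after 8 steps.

step 1: .11..1....
step 2: 1......11.
step 3: ..1111...1
step 4: .......1..
step 5: .11111....
step 6: 1......11.  (repeats step 2; period 4)
step 8: .......1..

.......1..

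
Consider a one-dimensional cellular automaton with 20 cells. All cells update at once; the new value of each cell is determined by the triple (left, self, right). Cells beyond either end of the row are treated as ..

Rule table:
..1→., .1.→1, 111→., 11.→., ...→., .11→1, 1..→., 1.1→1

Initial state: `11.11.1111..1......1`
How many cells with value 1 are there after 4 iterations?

4

1.11.11.....1......1
111.11......1......1
1..11.......1......1
1..1........1......1
count of 1: 4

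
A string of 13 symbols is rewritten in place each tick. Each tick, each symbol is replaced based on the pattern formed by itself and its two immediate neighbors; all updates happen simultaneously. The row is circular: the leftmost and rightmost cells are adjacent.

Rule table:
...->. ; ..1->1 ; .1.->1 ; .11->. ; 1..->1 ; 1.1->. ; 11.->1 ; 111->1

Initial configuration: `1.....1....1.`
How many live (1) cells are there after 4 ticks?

8

11...111..11.
.11.1.1111.1.
1.1.1..111.11
1.1.111.11..1
count of 1: 8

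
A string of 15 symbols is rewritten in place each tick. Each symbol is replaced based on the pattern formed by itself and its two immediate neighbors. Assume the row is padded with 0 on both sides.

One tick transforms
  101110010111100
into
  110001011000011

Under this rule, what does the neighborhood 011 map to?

0

At position 2 the neighborhood is 011; the next row has 0 there.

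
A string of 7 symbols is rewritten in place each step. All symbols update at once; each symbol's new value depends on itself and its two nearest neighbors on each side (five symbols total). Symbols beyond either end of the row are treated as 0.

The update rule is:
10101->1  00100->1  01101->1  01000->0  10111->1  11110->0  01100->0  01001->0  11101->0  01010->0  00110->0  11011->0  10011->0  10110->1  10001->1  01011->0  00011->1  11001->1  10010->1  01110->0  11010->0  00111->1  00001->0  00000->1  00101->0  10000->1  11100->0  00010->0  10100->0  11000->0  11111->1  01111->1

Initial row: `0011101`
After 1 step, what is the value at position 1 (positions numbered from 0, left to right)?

0110000
position 1 holds 1

1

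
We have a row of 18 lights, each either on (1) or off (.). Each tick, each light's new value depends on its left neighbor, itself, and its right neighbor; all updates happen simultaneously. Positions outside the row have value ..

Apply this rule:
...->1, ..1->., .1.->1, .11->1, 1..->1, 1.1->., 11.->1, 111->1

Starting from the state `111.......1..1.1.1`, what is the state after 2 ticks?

111111111.11.1.1.1
111111111.11.1.1.1

111111111.11.1.1.1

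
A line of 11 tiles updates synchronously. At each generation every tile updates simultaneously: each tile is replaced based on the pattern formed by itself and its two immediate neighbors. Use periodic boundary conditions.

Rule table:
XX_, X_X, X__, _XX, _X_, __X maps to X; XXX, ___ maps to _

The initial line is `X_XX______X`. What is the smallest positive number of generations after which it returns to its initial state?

4

XXXXX____XX
____XX__XX_
___XXXXXXXX
X_XX______X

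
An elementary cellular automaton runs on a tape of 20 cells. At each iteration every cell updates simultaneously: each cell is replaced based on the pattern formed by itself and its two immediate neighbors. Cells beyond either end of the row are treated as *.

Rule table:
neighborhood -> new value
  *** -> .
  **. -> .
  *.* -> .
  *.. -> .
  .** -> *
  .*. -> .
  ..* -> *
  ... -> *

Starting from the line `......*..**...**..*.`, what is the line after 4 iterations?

.***.....**..**..**.

.*****..**..***..*..
.*.....**..**...*..*
...*****..**..**..**
.***.....**..**..**.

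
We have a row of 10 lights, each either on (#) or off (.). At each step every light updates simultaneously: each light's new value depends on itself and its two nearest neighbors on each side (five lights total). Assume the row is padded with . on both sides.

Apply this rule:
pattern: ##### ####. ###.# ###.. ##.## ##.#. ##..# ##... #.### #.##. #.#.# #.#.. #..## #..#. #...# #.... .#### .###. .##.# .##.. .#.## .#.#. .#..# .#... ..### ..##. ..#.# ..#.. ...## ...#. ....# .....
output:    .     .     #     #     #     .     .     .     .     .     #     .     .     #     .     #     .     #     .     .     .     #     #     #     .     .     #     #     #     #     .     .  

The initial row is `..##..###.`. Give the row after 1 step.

.#.....##.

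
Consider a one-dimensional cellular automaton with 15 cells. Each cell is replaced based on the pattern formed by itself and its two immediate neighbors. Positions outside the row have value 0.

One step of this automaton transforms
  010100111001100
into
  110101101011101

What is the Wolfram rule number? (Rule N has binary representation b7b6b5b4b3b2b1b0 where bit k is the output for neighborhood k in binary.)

position 7: 111 → 0  (bit 7 = 0)
position 8: 110 → 1  (bit 6 = 1)
position 2: 101 → 0  (bit 5 = 0)
position 4: 100 → 0  (bit 4 = 0)
position 6: 011 → 1  (bit 3 = 1)
position 1: 010 → 1  (bit 2 = 1)
position 0: 001 → 1  (bit 1 = 1)
position 14: 000 → 1  (bit 0 = 1)
bits b7..b0 = 01001111 = 79

79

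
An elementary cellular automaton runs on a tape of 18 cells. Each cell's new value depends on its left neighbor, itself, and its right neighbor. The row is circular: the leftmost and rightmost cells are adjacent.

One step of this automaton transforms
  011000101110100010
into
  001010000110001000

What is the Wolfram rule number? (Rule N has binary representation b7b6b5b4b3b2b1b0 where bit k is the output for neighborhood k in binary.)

position 9: 111 → 1  (bit 7 = 1)
position 2: 110 → 1  (bit 6 = 1)
position 7: 101 → 0  (bit 5 = 0)
position 3: 100 → 0  (bit 4 = 0)
position 1: 011 → 0  (bit 3 = 0)
position 6: 010 → 0  (bit 2 = 0)
position 0: 001 → 0  (bit 1 = 0)
position 4: 000 → 1  (bit 0 = 1)
bits b7..b0 = 11000001 = 193

193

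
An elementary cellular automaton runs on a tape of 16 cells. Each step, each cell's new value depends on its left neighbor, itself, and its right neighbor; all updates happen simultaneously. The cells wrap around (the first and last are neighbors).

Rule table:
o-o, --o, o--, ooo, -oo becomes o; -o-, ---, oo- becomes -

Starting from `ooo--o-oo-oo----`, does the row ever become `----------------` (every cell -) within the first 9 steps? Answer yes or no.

no

oo-oo-oo-oo-o--o
o-oo-oo-oo-o-ooo
-oo-oo-oo-o-oooo
oo-oo-oo-o-oooo-
o-oo-oo-o-oooo-o
-oo-oo-o-oooo-oo
oo-oo-o-oooo-oo-
o-oo-o-oooo-oo-o
-oo-o-oooo-oo-oo
step 9 is -oo-o-oooo-oo-oo, still not uniform -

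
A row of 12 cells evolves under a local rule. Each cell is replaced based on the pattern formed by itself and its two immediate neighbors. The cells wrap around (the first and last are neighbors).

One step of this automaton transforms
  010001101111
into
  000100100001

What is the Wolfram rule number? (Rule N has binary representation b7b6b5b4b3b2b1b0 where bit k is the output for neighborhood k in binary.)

65

position 9: 111 → 0  (bit 7 = 0)
position 6: 110 → 1  (bit 6 = 1)
position 0: 101 → 0  (bit 5 = 0)
position 2: 100 → 0  (bit 4 = 0)
position 5: 011 → 0  (bit 3 = 0)
position 1: 010 → 0  (bit 2 = 0)
position 4: 001 → 0  (bit 1 = 0)
position 3: 000 → 1  (bit 0 = 1)
bits b7..b0 = 01000001 = 65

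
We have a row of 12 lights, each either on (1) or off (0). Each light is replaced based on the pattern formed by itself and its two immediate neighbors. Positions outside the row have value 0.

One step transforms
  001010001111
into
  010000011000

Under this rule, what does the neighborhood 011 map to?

At position 8 the neighborhood is 011; the next row has 1 there.

1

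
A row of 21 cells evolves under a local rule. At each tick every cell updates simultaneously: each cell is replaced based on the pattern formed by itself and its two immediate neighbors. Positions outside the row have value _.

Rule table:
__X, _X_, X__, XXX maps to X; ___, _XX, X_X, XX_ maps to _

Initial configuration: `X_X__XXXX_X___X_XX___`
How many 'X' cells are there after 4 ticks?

tick 1: X_XXX_XX__XX_XX___X__
tick 2: X__X____XX_____X_XXX_
tick 3: XXXXX__X__X___XX__X_X
tick 4: _XXX_XXXXXXX_X__XXX_X
count of X: 15

15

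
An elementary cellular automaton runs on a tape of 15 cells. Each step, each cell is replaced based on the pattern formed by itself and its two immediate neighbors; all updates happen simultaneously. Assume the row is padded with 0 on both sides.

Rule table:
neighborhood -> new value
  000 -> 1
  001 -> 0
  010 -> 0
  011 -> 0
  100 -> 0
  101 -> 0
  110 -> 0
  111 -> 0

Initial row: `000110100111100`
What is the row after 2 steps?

000111111111100

110000000000001
000111111111100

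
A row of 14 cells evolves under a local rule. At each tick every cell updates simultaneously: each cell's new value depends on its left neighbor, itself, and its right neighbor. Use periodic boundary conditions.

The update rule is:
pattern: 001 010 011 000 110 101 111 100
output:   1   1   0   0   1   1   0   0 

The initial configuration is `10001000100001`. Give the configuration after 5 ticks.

00000001001011

10011001100010
10101010100111
11111111101000
00000000111001
00000001001011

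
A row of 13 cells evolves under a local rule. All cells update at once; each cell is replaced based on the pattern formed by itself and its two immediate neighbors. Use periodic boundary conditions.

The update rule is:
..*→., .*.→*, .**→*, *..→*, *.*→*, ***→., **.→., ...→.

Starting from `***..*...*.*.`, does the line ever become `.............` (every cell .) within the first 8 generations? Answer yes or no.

no

*..*.**..****
.*.***.*.*...
.***..*****..
.*..*.*....*.
.**.****...**
**.**...*..*.
*.**.*..**.**
.**.***.*.**.
generation 8 is .**.***.*.**., still not uniform .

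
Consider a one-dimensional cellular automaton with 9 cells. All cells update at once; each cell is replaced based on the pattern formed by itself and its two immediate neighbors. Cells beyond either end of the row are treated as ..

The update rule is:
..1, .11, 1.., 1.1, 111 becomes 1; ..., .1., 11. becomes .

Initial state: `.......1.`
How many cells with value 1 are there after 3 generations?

......1.1
.....1.1.
....1.1.1
count of 1: 3

3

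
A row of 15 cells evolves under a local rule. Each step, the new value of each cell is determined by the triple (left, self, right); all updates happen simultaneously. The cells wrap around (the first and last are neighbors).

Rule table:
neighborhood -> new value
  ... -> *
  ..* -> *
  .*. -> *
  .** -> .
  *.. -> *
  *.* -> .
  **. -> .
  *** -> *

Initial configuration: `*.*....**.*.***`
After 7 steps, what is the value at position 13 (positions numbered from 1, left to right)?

.

step 1: ..*****...*..**
step 2: **.***.******..
step 3: ....*...****.**
step 4: ********.**....
step 5: .******....****
step 6: ..****.****.**.
step 7: **.**...**....*
position 13 holds .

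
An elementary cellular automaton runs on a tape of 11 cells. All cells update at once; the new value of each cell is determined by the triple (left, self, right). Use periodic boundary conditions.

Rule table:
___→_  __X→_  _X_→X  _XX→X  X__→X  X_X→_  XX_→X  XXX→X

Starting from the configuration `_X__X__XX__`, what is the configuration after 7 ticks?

_XX_XX_XXXX

_XX_XX_XXX_
_XX_XX_XXXX
_XX_XX_XXXX  (fixed point — unchanged through tick 7)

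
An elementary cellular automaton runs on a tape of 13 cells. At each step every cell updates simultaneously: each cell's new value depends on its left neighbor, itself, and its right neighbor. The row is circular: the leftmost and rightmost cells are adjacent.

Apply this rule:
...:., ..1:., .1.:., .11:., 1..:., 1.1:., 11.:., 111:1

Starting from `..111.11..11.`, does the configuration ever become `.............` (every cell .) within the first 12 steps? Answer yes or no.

...1.........
.............
all cells are . at step 2

yes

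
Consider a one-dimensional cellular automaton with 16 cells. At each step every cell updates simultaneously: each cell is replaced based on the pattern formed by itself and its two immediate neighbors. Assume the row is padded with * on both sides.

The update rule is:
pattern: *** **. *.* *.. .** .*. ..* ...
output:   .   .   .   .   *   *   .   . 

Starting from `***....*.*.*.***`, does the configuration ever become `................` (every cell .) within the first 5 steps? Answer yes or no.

no

.......*.*.*.*..
.......*.*.*.*..  (fixed point — unchanged through step 5)
step 5 is .......*.*.*.*.., still not uniform .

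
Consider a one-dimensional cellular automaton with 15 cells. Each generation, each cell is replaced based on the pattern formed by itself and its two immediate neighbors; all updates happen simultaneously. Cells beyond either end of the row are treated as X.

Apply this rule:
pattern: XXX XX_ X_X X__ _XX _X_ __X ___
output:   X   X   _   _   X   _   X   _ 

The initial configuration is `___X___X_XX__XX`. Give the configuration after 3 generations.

____X__XXXX_XXX

__X___X__XX_XXX
_X___X__XXX_XXX
____X__XXXX_XXX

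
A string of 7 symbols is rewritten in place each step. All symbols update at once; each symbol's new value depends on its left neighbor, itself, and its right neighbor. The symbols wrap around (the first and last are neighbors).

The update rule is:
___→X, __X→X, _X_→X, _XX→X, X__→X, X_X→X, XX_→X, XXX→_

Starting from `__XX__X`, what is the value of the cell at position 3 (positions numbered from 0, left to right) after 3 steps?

XXXXXXX
_______
XXXXXXX
position 3 holds X

X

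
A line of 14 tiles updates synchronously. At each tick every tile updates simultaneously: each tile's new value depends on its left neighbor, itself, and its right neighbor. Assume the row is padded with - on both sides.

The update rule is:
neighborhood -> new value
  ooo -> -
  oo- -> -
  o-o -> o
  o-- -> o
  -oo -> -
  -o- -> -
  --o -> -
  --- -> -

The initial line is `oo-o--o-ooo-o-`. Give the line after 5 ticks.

------o-o--o--

tick 1: --o-o--o---o-o
tick 2: ---o-o--o---o-
tick 3: ----o-o--o---o
tick 4: -----o-o--o---
tick 5: ------o-o--o--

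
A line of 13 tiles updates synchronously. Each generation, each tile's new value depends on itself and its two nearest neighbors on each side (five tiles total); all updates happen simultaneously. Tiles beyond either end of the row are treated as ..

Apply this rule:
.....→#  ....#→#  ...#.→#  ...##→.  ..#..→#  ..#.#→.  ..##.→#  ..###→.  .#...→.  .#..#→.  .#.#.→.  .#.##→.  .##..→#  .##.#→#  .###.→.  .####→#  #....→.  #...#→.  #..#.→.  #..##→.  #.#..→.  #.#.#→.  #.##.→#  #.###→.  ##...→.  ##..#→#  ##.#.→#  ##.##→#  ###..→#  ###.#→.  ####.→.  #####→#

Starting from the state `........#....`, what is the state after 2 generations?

#########..##
.######.##.##

.######.##.##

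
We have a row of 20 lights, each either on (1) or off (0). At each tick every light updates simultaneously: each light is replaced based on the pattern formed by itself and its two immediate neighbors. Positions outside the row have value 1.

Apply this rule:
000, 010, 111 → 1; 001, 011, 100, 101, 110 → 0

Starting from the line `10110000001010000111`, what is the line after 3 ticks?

tick 1: 00000111101010110011
tick 2: 01110011001010000001
tick 3: 00100000001010111100

00100000001010111100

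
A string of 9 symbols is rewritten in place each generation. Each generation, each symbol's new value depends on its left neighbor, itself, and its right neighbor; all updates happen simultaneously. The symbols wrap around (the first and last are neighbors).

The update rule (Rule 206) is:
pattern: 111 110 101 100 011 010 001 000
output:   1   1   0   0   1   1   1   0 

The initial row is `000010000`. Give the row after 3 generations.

000110000
001110000
011110000

011110000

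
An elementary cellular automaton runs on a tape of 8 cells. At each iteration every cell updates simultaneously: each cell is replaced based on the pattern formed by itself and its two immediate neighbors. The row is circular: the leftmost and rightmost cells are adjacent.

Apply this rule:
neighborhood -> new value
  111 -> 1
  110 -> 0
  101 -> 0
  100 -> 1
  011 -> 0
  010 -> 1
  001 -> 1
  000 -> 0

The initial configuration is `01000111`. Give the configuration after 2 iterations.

iteration 1: 01101010
iteration 2: 10001011

10001011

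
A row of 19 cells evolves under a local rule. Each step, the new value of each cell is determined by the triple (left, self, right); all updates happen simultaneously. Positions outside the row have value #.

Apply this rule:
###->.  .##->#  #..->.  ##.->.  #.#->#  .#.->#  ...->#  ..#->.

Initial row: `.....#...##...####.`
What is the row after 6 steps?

step 1: .###.#.#.#..#.#...#
step 2: ##..######..###.#.#
step 3: ....#.......#..####
step 4: .##.#.#####.#..#...
step 5: ##.####....##..#.#.
step 6: ..##....##.#...####

..##....##.#...####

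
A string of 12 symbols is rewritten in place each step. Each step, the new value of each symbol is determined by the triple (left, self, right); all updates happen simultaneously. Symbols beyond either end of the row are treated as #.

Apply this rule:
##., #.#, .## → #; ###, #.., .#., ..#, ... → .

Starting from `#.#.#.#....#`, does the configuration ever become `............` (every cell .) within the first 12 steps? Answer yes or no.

##.#.#.....#
.##.#......#
####.......#
...#.......#
...........#
...........#  (fixed point — unchanged through step 12)
step 12 is ...........#, still not uniform .

no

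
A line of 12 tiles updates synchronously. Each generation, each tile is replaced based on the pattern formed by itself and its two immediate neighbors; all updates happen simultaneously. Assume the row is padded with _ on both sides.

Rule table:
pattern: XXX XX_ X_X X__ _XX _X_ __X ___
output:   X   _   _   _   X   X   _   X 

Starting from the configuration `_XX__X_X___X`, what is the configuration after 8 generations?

_X_X_X_X_X_X

_X___X_X_X_X
_X_X_X_X_X_X
_X_X_X_X_X_X  (fixed point — unchanged through generation 8)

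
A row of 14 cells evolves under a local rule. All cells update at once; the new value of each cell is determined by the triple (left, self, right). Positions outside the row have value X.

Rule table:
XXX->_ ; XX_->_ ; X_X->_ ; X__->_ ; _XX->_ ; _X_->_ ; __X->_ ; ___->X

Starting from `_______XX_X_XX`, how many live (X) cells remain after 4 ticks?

tick 1: _XXXXX________
tick 2: _______XXXXXX_
tick 3: _XXXXX________  (repeats tick 1; period 2)
tick 4: _______XXXXXX_
count of X: 6

6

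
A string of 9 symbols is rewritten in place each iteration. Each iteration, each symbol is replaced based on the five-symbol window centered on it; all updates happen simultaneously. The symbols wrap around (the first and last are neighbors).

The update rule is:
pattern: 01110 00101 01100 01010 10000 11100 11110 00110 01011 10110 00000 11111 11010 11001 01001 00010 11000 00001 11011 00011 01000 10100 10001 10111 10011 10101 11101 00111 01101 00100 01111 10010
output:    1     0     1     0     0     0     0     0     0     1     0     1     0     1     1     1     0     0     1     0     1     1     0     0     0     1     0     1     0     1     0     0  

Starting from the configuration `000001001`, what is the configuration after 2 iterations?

100011101
100011011

100011011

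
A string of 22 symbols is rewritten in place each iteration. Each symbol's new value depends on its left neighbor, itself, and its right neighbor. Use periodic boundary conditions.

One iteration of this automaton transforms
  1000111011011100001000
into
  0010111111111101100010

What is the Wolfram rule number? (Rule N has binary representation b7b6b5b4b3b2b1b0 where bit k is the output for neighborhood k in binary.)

233

position 5: 111 → 1  (bit 7 = 1)
position 6: 110 → 1  (bit 6 = 1)
position 7: 101 → 1  (bit 5 = 1)
position 1: 100 → 0  (bit 4 = 0)
position 4: 011 → 1  (bit 3 = 1)
position 0: 010 → 0  (bit 2 = 0)
position 3: 001 → 0  (bit 1 = 0)
position 2: 000 → 1  (bit 0 = 1)
bits b7..b0 = 11101001 = 233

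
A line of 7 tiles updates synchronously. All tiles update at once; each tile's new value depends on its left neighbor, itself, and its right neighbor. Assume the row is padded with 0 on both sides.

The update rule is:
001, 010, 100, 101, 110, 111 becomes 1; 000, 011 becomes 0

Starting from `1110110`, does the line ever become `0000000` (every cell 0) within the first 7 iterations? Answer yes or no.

no

0111011
1011101
1101111
0110111
1011011
1101101
0110111
iteration 7 is 0110111, still not uniform 0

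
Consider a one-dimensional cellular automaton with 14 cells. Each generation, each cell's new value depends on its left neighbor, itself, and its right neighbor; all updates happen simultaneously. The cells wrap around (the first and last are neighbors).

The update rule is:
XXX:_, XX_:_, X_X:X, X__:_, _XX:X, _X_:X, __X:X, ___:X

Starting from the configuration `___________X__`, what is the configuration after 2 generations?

____________XX

XXXXXXXXXXXX_X
____________XX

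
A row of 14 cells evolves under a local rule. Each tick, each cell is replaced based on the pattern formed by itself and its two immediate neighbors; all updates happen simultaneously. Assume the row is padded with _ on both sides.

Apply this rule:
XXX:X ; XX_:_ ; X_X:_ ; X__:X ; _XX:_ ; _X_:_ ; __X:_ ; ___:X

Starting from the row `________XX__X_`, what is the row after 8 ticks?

XXXXXXX___X__X
_XXXXX_XX__X__
__XXX____X__XX
X__X_XXX__X___
_X____X_X__XXX
__XXX____X__X_
X__X_XXX__X__X
_X____X_X__X__

_X____X_X__X__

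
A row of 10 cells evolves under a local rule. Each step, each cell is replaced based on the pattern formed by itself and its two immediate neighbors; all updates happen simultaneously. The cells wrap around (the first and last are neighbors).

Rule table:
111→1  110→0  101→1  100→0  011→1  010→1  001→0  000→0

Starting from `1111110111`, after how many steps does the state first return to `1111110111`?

10

1111101111
1111011111
1110111111
1101111111
1011111111
0111111111
1111111110
1111111101
1111111011
1111110111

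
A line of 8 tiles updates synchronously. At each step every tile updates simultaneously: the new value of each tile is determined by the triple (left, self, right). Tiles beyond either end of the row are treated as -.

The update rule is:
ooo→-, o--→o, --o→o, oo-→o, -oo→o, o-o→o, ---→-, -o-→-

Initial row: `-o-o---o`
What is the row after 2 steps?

-o-o-o-o

o-o-o-o-
-o-o-o-o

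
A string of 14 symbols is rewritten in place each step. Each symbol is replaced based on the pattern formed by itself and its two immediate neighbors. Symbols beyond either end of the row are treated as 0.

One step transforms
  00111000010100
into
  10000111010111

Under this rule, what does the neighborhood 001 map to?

At position 1 the neighborhood is 001; the next row has 0 there.

0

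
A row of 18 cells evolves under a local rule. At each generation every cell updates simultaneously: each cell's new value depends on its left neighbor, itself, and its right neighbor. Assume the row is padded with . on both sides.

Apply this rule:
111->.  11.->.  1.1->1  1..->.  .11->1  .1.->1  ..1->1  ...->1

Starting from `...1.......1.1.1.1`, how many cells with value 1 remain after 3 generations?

generation 1: 1111.1111111111111
generation 2: 1...11............
generation 3: 1.111..11111111111
count of 1: 15

15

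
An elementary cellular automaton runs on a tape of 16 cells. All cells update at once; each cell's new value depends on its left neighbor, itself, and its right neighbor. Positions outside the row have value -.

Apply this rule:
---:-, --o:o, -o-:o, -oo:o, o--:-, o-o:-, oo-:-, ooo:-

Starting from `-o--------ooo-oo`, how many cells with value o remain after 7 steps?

5

step 1: oo-------oo---o-
step 2: o-------oo---oo-
step 3: o------oo---oo--
step 4: o-----oo---oo---
step 5: o----oo---oo----
step 6: o---oo---oo-----
step 7: o--oo---oo------
count of o: 5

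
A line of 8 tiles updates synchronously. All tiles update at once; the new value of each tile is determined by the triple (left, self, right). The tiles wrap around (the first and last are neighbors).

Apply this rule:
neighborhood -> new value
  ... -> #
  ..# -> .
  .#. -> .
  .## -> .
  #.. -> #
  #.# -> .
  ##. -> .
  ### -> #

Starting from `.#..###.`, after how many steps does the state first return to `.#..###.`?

3

..#..#.#
#..#....
.#..###.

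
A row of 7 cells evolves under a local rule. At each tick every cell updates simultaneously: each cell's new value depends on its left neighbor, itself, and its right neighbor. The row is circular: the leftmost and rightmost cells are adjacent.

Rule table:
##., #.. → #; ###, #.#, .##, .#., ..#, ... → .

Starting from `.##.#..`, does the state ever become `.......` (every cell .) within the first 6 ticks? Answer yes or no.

tick 1: ..#..#.
tick 2: ...#..#
tick 3: #...#..
tick 4: .#...#.
tick 5: ..#...#
tick 6: #..#...
tick 6 is #..#..., still not uniform .

no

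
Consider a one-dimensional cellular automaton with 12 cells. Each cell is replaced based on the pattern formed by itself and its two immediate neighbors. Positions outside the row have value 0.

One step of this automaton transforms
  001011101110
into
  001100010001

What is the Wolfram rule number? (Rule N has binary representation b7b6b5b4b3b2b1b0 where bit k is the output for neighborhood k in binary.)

52

position 5: 111 → 0  (bit 7 = 0)
position 6: 110 → 0  (bit 6 = 0)
position 3: 101 → 1  (bit 5 = 1)
position 11: 100 → 1  (bit 4 = 1)
position 4: 011 → 0  (bit 3 = 0)
position 2: 010 → 1  (bit 2 = 1)
position 1: 001 → 0  (bit 1 = 0)
position 0: 000 → 0  (bit 0 = 0)
bits b7..b0 = 00110100 = 52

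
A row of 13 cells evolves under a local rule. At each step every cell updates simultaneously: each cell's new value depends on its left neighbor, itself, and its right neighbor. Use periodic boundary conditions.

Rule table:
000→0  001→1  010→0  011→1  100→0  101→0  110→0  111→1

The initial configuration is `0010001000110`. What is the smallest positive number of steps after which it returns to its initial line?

0100010001100
1000100011000
0001000110001
0010001100010
0100011000100
1000110001000
0001100010001
0011000100010
0110001000100
1100010001000
1000100010001
0001000100011
0010001000110

13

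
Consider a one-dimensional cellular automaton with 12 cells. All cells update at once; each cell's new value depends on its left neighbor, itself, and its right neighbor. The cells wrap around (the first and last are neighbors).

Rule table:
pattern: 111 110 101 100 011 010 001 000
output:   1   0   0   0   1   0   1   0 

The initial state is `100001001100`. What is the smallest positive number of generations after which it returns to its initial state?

generation 1: 000010011001
generation 2: 000100110010
generation 3: 001001100100
generation 4: 010011001000
generation 5: 100110010000
generation 6: 001100100001
generation 7: 011001000010
generation 8: 110010000100
generation 9: 100100001001
generation 10: 001000010011
generation 11: 010000100110
generation 12: 100001001100

12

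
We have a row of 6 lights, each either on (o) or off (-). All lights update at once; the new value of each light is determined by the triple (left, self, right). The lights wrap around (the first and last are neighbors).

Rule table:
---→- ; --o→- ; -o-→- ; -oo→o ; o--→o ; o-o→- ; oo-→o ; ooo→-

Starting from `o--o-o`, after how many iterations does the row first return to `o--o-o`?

oo---o
-oo--o
-ooo--
-o-oo-
---ooo
o--o-o

6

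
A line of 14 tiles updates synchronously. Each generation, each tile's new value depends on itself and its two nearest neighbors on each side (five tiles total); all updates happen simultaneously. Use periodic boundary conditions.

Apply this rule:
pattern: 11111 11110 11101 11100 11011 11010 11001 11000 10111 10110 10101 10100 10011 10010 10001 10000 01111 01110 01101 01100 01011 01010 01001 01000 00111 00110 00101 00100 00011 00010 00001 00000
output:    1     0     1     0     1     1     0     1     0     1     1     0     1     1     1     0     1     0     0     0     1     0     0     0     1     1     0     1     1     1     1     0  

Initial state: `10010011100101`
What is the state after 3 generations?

11011010011100

00110110001011
01101101110110
11011010011100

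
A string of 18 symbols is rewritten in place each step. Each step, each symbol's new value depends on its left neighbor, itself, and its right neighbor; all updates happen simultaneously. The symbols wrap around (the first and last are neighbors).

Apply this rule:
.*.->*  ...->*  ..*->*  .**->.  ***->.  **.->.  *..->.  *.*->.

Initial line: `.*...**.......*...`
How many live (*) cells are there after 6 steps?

2

**.**...*******.**
......**..........
******...*********
.......**.........
*******...********
........**........
count of *: 2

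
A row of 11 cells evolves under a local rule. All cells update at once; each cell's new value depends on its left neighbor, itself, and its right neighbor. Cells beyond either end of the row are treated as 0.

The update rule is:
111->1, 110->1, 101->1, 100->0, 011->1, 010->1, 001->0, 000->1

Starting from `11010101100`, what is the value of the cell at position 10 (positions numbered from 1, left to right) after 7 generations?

11111111101
11111111111
11111111111  (fixed point — unchanged through generation 7)
position 10 holds 1

1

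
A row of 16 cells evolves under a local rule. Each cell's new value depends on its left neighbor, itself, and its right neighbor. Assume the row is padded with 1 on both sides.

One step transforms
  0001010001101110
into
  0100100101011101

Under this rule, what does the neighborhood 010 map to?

0

At position 3 the neighborhood is 010; the next row has 0 there.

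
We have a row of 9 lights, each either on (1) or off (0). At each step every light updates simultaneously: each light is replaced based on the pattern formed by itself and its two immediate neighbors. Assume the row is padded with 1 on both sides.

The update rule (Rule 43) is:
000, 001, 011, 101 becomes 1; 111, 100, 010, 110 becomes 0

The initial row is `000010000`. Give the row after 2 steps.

110001100

step 1: 011100111
step 2: 110001100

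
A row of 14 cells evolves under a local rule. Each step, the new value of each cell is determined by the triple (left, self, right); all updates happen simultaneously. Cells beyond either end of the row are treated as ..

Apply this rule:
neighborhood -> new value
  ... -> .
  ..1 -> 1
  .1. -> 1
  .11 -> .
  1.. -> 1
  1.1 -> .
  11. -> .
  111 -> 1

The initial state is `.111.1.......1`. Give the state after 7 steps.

11...1.1.1..11

1.1..11.....11
1.111..1...1..
1..1.1111.111.
1111..11...1.1
.11.11..1.11.1
1.....111....1
11...1.1.1..11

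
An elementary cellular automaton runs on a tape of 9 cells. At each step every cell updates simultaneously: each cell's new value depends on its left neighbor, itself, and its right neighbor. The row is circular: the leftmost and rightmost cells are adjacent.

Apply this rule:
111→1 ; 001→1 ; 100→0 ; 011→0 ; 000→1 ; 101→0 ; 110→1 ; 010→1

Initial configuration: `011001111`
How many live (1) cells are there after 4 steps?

001010111
011010011
001010101
011010101
count of 1: 5

5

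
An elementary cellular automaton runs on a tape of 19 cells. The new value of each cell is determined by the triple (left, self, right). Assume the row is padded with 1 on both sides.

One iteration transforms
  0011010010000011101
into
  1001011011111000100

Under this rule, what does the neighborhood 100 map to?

1

At position 0 the neighborhood is 100; the next row has 1 there.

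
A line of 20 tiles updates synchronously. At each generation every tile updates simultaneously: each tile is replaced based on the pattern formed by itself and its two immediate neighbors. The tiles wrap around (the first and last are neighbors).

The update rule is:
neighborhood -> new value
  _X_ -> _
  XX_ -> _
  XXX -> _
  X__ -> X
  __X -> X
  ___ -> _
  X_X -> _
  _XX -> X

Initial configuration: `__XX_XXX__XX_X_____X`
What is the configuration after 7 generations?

XX_XXX___XX____X_XX_

XXX__X__XXX___X___X_
X__XX_XXX__X_X_X_X__
_XXX__X__XX_______XX
_X__XX_XXX_X_____XX_
X_XXX__X____X___XX_X
__X__XX_X__X_X_XX__X
XX_XXX___XX____X_XX_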